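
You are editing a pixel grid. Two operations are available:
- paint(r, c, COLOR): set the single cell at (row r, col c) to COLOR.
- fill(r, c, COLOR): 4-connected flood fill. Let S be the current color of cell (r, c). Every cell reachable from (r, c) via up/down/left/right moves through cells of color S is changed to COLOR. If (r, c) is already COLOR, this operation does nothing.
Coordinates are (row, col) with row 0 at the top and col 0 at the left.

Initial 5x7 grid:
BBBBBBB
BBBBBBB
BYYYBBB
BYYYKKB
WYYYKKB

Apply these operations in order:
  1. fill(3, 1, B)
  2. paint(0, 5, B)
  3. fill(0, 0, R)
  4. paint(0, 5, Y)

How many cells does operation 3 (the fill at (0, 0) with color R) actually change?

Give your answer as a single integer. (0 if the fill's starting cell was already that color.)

Answer: 30

Derivation:
After op 1 fill(3,1,B) [9 cells changed]:
BBBBBBB
BBBBBBB
BBBBBBB
BBBBKKB
WBBBKKB
After op 2 paint(0,5,B):
BBBBBBB
BBBBBBB
BBBBBBB
BBBBKKB
WBBBKKB
After op 3 fill(0,0,R) [30 cells changed]:
RRRRRRR
RRRRRRR
RRRRRRR
RRRRKKR
WRRRKKR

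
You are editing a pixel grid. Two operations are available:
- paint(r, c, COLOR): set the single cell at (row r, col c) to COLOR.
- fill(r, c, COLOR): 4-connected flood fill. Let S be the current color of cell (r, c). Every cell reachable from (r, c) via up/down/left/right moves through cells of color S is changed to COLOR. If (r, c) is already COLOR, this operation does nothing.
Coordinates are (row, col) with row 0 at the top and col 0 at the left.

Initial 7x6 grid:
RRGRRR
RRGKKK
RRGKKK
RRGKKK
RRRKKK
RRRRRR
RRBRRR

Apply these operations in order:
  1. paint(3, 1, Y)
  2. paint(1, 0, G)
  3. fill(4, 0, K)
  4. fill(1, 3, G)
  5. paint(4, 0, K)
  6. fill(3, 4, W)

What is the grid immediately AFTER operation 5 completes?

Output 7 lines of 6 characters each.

Answer: GGGRRR
GGGGGG
GGGGGG
GYGGGG
KGGGGG
GGGGGG
GGBGGG

Derivation:
After op 1 paint(3,1,Y):
RRGRRR
RRGKKK
RRGKKK
RYGKKK
RRRKKK
RRRRRR
RRBRRR
After op 2 paint(1,0,G):
RRGRRR
GRGKKK
RRGKKK
RYGKKK
RRRKKK
RRRRRR
RRBRRR
After op 3 fill(4,0,K) [20 cells changed]:
KKGRRR
GKGKKK
KKGKKK
KYGKKK
KKKKKK
KKKKKK
KKBKKK
After op 4 fill(1,3,G) [32 cells changed]:
GGGRRR
GGGGGG
GGGGGG
GYGGGG
GGGGGG
GGGGGG
GGBGGG
After op 5 paint(4,0,K):
GGGRRR
GGGGGG
GGGGGG
GYGGGG
KGGGGG
GGGGGG
GGBGGG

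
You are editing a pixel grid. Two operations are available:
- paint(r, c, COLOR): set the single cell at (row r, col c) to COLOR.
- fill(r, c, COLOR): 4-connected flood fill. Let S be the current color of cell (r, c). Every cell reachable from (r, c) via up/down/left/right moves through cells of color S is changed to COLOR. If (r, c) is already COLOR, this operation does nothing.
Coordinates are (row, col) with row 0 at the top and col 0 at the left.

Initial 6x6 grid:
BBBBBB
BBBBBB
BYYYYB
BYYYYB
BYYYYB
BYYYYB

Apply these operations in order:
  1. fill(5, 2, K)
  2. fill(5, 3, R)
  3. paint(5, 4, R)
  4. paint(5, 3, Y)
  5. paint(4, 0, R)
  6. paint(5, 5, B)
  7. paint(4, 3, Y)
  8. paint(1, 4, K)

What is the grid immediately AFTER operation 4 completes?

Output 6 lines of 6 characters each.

After op 1 fill(5,2,K) [16 cells changed]:
BBBBBB
BBBBBB
BKKKKB
BKKKKB
BKKKKB
BKKKKB
After op 2 fill(5,3,R) [16 cells changed]:
BBBBBB
BBBBBB
BRRRRB
BRRRRB
BRRRRB
BRRRRB
After op 3 paint(5,4,R):
BBBBBB
BBBBBB
BRRRRB
BRRRRB
BRRRRB
BRRRRB
After op 4 paint(5,3,Y):
BBBBBB
BBBBBB
BRRRRB
BRRRRB
BRRRRB
BRRYRB

Answer: BBBBBB
BBBBBB
BRRRRB
BRRRRB
BRRRRB
BRRYRB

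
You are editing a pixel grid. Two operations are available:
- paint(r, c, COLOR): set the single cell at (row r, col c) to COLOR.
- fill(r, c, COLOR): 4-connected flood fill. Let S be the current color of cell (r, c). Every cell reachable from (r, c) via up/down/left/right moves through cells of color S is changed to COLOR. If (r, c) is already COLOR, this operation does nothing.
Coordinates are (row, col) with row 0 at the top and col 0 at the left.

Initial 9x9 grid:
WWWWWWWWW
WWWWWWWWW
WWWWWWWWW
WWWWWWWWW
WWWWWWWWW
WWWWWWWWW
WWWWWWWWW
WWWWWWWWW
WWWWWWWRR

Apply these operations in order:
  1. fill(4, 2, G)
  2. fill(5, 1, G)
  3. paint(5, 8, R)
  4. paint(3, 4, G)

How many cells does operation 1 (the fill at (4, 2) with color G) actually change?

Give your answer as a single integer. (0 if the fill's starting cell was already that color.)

After op 1 fill(4,2,G) [79 cells changed]:
GGGGGGGGG
GGGGGGGGG
GGGGGGGGG
GGGGGGGGG
GGGGGGGGG
GGGGGGGGG
GGGGGGGGG
GGGGGGGGG
GGGGGGGRR

Answer: 79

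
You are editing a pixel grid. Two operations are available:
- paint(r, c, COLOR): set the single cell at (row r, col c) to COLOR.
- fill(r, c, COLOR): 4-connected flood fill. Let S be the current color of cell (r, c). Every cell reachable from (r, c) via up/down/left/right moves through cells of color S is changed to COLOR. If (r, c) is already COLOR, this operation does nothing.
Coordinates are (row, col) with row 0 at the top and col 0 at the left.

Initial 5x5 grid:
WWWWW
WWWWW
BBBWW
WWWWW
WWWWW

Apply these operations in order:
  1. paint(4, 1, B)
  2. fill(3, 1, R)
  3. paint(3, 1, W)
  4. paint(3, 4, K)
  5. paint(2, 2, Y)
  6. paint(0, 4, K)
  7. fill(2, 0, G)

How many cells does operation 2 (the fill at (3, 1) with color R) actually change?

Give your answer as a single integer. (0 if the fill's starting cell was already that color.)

After op 1 paint(4,1,B):
WWWWW
WWWWW
BBBWW
WWWWW
WBWWW
After op 2 fill(3,1,R) [21 cells changed]:
RRRRR
RRRRR
BBBRR
RRRRR
RBRRR

Answer: 21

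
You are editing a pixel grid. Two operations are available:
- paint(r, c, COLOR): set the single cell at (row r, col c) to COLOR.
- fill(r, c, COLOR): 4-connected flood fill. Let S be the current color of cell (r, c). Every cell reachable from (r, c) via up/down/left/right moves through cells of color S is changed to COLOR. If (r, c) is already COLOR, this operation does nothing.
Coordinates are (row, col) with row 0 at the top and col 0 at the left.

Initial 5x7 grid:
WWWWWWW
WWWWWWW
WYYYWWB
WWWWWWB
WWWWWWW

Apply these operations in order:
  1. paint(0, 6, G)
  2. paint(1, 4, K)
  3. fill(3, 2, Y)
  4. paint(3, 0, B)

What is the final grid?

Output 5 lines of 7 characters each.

After op 1 paint(0,6,G):
WWWWWWG
WWWWWWW
WYYYWWB
WWWWWWB
WWWWWWW
After op 2 paint(1,4,K):
WWWWWWG
WWWWKWW
WYYYWWB
WWWWWWB
WWWWWWW
After op 3 fill(3,2,Y) [28 cells changed]:
YYYYYYG
YYYYKYY
YYYYYYB
YYYYYYB
YYYYYYY
After op 4 paint(3,0,B):
YYYYYYG
YYYYKYY
YYYYYYB
BYYYYYB
YYYYYYY

Answer: YYYYYYG
YYYYKYY
YYYYYYB
BYYYYYB
YYYYYYY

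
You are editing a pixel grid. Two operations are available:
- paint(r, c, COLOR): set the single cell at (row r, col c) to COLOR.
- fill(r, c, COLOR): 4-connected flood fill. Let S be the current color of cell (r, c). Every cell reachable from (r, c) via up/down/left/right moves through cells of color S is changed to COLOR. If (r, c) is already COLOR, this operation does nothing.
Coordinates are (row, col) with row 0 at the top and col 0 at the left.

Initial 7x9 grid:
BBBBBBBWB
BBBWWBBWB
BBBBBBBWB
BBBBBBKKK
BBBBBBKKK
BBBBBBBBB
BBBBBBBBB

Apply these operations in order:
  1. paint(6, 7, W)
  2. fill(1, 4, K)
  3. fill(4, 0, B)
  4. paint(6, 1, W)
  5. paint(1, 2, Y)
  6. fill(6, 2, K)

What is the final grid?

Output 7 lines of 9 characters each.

After op 1 paint(6,7,W):
BBBBBBBWB
BBBWWBBWB
BBBBBBBWB
BBBBBBKKK
BBBBBBKKK
BBBBBBBBB
BBBBBBBWB
After op 2 fill(1,4,K) [2 cells changed]:
BBBBBBBWB
BBBKKBBWB
BBBBBBBWB
BBBBBBKKK
BBBBBBKKK
BBBBBBBBB
BBBBBBBWB
After op 3 fill(4,0,B) [0 cells changed]:
BBBBBBBWB
BBBKKBBWB
BBBBBBBWB
BBBBBBKKK
BBBBBBKKK
BBBBBBBBB
BBBBBBBWB
After op 4 paint(6,1,W):
BBBBBBBWB
BBBKKBBWB
BBBBBBBWB
BBBBBBKKK
BBBBBBKKK
BBBBBBBBB
BWBBBBBWB
After op 5 paint(1,2,Y):
BBBBBBBWB
BBYKKBBWB
BBBBBBBWB
BBBBBBKKK
BBBBBBKKK
BBBBBBBBB
BWBBBBBWB
After op 6 fill(6,2,K) [46 cells changed]:
KKKKKKKWB
KKYKKKKWB
KKKKKKKWB
KKKKKKKKK
KKKKKKKKK
KKKKKKKKK
KWKKKKKWK

Answer: KKKKKKKWB
KKYKKKKWB
KKKKKKKWB
KKKKKKKKK
KKKKKKKKK
KKKKKKKKK
KWKKKKKWK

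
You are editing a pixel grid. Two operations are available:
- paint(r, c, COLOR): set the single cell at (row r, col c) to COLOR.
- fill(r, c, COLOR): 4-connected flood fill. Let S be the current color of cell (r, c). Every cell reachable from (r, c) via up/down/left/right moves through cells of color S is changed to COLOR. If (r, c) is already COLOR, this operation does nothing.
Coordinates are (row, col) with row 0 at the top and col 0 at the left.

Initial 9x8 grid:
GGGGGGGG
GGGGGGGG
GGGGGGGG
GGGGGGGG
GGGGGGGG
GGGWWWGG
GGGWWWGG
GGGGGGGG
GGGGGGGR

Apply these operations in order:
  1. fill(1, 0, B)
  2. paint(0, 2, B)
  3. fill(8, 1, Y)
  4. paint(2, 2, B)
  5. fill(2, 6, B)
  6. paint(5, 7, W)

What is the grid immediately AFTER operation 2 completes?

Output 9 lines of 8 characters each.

After op 1 fill(1,0,B) [65 cells changed]:
BBBBBBBB
BBBBBBBB
BBBBBBBB
BBBBBBBB
BBBBBBBB
BBBWWWBB
BBBWWWBB
BBBBBBBB
BBBBBBBR
After op 2 paint(0,2,B):
BBBBBBBB
BBBBBBBB
BBBBBBBB
BBBBBBBB
BBBBBBBB
BBBWWWBB
BBBWWWBB
BBBBBBBB
BBBBBBBR

Answer: BBBBBBBB
BBBBBBBB
BBBBBBBB
BBBBBBBB
BBBBBBBB
BBBWWWBB
BBBWWWBB
BBBBBBBB
BBBBBBBR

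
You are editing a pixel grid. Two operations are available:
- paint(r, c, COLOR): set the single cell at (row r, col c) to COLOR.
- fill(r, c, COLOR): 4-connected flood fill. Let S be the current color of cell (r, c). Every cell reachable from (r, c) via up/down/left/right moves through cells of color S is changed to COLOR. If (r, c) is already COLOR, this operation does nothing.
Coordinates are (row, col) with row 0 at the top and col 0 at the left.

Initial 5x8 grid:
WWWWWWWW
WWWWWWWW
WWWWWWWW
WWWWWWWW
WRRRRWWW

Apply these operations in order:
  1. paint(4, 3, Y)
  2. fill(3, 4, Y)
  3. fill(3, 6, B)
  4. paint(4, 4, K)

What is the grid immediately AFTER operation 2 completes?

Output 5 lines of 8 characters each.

After op 1 paint(4,3,Y):
WWWWWWWW
WWWWWWWW
WWWWWWWW
WWWWWWWW
WRRYRWWW
After op 2 fill(3,4,Y) [36 cells changed]:
YYYYYYYY
YYYYYYYY
YYYYYYYY
YYYYYYYY
YRRYRYYY

Answer: YYYYYYYY
YYYYYYYY
YYYYYYYY
YYYYYYYY
YRRYRYYY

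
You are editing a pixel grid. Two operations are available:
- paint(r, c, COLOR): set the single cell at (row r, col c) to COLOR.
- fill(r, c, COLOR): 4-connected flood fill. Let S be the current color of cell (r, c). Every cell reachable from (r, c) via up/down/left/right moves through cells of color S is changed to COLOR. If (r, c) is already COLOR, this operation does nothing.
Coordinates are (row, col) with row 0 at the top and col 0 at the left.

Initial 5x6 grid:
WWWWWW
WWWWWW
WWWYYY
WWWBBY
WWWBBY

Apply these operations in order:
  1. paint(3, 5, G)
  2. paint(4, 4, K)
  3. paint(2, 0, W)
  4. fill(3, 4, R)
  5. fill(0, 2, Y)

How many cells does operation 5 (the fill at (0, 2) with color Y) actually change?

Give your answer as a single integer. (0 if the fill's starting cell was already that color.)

Answer: 21

Derivation:
After op 1 paint(3,5,G):
WWWWWW
WWWWWW
WWWYYY
WWWBBG
WWWBBY
After op 2 paint(4,4,K):
WWWWWW
WWWWWW
WWWYYY
WWWBBG
WWWBKY
After op 3 paint(2,0,W):
WWWWWW
WWWWWW
WWWYYY
WWWBBG
WWWBKY
After op 4 fill(3,4,R) [3 cells changed]:
WWWWWW
WWWWWW
WWWYYY
WWWRRG
WWWRKY
After op 5 fill(0,2,Y) [21 cells changed]:
YYYYYY
YYYYYY
YYYYYY
YYYRRG
YYYRKY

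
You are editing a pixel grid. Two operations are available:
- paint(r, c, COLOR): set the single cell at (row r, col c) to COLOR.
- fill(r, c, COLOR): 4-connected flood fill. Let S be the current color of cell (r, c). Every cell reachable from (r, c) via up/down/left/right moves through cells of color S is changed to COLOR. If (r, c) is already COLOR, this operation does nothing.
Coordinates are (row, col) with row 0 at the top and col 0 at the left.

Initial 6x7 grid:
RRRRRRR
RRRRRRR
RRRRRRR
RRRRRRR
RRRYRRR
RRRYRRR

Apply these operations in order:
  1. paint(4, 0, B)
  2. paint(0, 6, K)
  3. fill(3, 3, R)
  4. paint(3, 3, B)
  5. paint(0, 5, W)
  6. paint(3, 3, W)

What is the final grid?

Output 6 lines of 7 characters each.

After op 1 paint(4,0,B):
RRRRRRR
RRRRRRR
RRRRRRR
RRRRRRR
BRRYRRR
RRRYRRR
After op 2 paint(0,6,K):
RRRRRRK
RRRRRRR
RRRRRRR
RRRRRRR
BRRYRRR
RRRYRRR
After op 3 fill(3,3,R) [0 cells changed]:
RRRRRRK
RRRRRRR
RRRRRRR
RRRRRRR
BRRYRRR
RRRYRRR
After op 4 paint(3,3,B):
RRRRRRK
RRRRRRR
RRRRRRR
RRRBRRR
BRRYRRR
RRRYRRR
After op 5 paint(0,5,W):
RRRRRWK
RRRRRRR
RRRRRRR
RRRBRRR
BRRYRRR
RRRYRRR
After op 6 paint(3,3,W):
RRRRRWK
RRRRRRR
RRRRRRR
RRRWRRR
BRRYRRR
RRRYRRR

Answer: RRRRRWK
RRRRRRR
RRRRRRR
RRRWRRR
BRRYRRR
RRRYRRR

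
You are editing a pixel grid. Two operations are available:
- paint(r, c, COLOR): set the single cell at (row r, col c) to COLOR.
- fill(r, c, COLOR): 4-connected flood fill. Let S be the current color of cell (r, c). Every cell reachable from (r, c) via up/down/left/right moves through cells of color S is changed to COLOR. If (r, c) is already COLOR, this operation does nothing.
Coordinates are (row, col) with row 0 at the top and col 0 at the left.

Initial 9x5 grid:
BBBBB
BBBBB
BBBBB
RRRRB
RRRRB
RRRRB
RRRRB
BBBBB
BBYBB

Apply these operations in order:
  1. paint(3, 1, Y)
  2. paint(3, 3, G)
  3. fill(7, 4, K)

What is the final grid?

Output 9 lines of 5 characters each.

Answer: KKKKK
KKKKK
KKKKK
RYRGK
RRRRK
RRRRK
RRRRK
KKKKK
KKYKK

Derivation:
After op 1 paint(3,1,Y):
BBBBB
BBBBB
BBBBB
RYRRB
RRRRB
RRRRB
RRRRB
BBBBB
BBYBB
After op 2 paint(3,3,G):
BBBBB
BBBBB
BBBBB
RYRGB
RRRRB
RRRRB
RRRRB
BBBBB
BBYBB
After op 3 fill(7,4,K) [28 cells changed]:
KKKKK
KKKKK
KKKKK
RYRGK
RRRRK
RRRRK
RRRRK
KKKKK
KKYKK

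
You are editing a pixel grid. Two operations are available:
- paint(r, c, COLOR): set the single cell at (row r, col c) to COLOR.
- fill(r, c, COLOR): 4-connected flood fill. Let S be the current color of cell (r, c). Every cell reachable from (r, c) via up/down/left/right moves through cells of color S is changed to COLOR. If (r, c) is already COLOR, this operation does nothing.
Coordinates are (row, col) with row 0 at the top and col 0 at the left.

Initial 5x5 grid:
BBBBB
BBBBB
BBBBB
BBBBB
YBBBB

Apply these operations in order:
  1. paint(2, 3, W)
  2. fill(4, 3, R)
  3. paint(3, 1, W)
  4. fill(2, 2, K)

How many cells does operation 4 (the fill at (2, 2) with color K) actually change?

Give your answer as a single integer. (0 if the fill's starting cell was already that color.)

After op 1 paint(2,3,W):
BBBBB
BBBBB
BBBWB
BBBBB
YBBBB
After op 2 fill(4,3,R) [23 cells changed]:
RRRRR
RRRRR
RRRWR
RRRRR
YRRRR
After op 3 paint(3,1,W):
RRRRR
RRRRR
RRRWR
RWRRR
YRRRR
After op 4 fill(2,2,K) [22 cells changed]:
KKKKK
KKKKK
KKKWK
KWKKK
YKKKK

Answer: 22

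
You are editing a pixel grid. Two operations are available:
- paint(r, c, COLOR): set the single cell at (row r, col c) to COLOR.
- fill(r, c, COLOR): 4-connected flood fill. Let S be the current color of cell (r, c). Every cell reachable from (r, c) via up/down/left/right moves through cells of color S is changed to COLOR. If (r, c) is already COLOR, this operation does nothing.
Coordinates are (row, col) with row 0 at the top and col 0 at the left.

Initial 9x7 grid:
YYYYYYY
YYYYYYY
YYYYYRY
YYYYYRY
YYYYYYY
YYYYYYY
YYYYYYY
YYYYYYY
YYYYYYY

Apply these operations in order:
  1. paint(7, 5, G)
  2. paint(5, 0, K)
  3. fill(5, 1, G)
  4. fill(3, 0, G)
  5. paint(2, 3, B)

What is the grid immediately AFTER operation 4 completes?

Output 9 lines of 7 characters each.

After op 1 paint(7,5,G):
YYYYYYY
YYYYYYY
YYYYYRY
YYYYYRY
YYYYYYY
YYYYYYY
YYYYYYY
YYYYYGY
YYYYYYY
After op 2 paint(5,0,K):
YYYYYYY
YYYYYYY
YYYYYRY
YYYYYRY
YYYYYYY
KYYYYYY
YYYYYYY
YYYYYGY
YYYYYYY
After op 3 fill(5,1,G) [59 cells changed]:
GGGGGGG
GGGGGGG
GGGGGRG
GGGGGRG
GGGGGGG
KGGGGGG
GGGGGGG
GGGGGGG
GGGGGGG
After op 4 fill(3,0,G) [0 cells changed]:
GGGGGGG
GGGGGGG
GGGGGRG
GGGGGRG
GGGGGGG
KGGGGGG
GGGGGGG
GGGGGGG
GGGGGGG

Answer: GGGGGGG
GGGGGGG
GGGGGRG
GGGGGRG
GGGGGGG
KGGGGGG
GGGGGGG
GGGGGGG
GGGGGGG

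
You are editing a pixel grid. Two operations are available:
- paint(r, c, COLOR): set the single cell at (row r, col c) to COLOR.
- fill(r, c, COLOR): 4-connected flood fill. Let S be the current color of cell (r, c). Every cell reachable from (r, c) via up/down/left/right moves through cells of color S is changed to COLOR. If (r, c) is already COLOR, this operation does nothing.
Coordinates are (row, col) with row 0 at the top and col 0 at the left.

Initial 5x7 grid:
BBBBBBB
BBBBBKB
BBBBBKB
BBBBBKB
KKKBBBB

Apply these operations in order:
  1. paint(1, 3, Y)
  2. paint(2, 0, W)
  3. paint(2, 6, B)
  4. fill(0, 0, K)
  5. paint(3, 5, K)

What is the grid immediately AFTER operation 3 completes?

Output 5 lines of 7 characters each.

After op 1 paint(1,3,Y):
BBBBBBB
BBBYBKB
BBBBBKB
BBBBBKB
KKKBBBB
After op 2 paint(2,0,W):
BBBBBBB
BBBYBKB
WBBBBKB
BBBBBKB
KKKBBBB
After op 3 paint(2,6,B):
BBBBBBB
BBBYBKB
WBBBBKB
BBBBBKB
KKKBBBB

Answer: BBBBBBB
BBBYBKB
WBBBBKB
BBBBBKB
KKKBBBB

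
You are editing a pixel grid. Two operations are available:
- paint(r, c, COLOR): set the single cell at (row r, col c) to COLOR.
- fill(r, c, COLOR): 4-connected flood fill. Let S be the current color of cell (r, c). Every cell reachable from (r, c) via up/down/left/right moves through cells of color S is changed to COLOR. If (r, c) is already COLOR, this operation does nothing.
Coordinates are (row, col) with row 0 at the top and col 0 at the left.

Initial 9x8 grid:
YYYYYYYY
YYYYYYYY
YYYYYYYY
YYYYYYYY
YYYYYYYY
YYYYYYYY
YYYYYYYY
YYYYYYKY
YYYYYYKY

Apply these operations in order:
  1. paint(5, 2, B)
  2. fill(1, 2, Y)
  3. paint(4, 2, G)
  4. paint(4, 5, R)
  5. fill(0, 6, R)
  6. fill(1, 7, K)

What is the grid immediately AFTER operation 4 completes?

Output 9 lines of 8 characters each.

Answer: YYYYYYYY
YYYYYYYY
YYYYYYYY
YYYYYYYY
YYGYYRYY
YYBYYYYY
YYYYYYYY
YYYYYYKY
YYYYYYKY

Derivation:
After op 1 paint(5,2,B):
YYYYYYYY
YYYYYYYY
YYYYYYYY
YYYYYYYY
YYYYYYYY
YYBYYYYY
YYYYYYYY
YYYYYYKY
YYYYYYKY
After op 2 fill(1,2,Y) [0 cells changed]:
YYYYYYYY
YYYYYYYY
YYYYYYYY
YYYYYYYY
YYYYYYYY
YYBYYYYY
YYYYYYYY
YYYYYYKY
YYYYYYKY
After op 3 paint(4,2,G):
YYYYYYYY
YYYYYYYY
YYYYYYYY
YYYYYYYY
YYGYYYYY
YYBYYYYY
YYYYYYYY
YYYYYYKY
YYYYYYKY
After op 4 paint(4,5,R):
YYYYYYYY
YYYYYYYY
YYYYYYYY
YYYYYYYY
YYGYYRYY
YYBYYYYY
YYYYYYYY
YYYYYYKY
YYYYYYKY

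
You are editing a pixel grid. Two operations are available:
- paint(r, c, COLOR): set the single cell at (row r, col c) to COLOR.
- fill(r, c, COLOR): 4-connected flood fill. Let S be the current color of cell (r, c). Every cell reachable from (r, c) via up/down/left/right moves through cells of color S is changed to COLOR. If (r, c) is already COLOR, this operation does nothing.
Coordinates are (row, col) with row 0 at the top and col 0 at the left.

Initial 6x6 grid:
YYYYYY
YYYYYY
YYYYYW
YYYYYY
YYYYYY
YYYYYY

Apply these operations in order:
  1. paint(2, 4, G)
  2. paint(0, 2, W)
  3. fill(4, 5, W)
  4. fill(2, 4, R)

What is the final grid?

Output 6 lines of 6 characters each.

Answer: WWWWWW
WWWWWW
WWWWRW
WWWWWW
WWWWWW
WWWWWW

Derivation:
After op 1 paint(2,4,G):
YYYYYY
YYYYYY
YYYYGW
YYYYYY
YYYYYY
YYYYYY
After op 2 paint(0,2,W):
YYWYYY
YYYYYY
YYYYGW
YYYYYY
YYYYYY
YYYYYY
After op 3 fill(4,5,W) [33 cells changed]:
WWWWWW
WWWWWW
WWWWGW
WWWWWW
WWWWWW
WWWWWW
After op 4 fill(2,4,R) [1 cells changed]:
WWWWWW
WWWWWW
WWWWRW
WWWWWW
WWWWWW
WWWWWW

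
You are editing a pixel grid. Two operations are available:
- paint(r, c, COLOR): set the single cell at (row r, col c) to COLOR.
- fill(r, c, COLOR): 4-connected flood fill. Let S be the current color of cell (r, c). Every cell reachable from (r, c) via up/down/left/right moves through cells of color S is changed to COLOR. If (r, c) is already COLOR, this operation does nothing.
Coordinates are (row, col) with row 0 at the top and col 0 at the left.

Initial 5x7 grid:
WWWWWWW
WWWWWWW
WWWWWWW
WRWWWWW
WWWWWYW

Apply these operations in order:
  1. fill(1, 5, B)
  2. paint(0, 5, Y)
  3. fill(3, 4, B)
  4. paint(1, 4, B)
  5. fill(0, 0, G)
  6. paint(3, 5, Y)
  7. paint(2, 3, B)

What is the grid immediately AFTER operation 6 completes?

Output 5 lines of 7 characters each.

Answer: GGGGGYG
GGGGGGG
GGGGGGG
GRGGGYG
GGGGGYG

Derivation:
After op 1 fill(1,5,B) [33 cells changed]:
BBBBBBB
BBBBBBB
BBBBBBB
BRBBBBB
BBBBBYB
After op 2 paint(0,5,Y):
BBBBBYB
BBBBBBB
BBBBBBB
BRBBBBB
BBBBBYB
After op 3 fill(3,4,B) [0 cells changed]:
BBBBBYB
BBBBBBB
BBBBBBB
BRBBBBB
BBBBBYB
After op 4 paint(1,4,B):
BBBBBYB
BBBBBBB
BBBBBBB
BRBBBBB
BBBBBYB
After op 5 fill(0,0,G) [32 cells changed]:
GGGGGYG
GGGGGGG
GGGGGGG
GRGGGGG
GGGGGYG
After op 6 paint(3,5,Y):
GGGGGYG
GGGGGGG
GGGGGGG
GRGGGYG
GGGGGYG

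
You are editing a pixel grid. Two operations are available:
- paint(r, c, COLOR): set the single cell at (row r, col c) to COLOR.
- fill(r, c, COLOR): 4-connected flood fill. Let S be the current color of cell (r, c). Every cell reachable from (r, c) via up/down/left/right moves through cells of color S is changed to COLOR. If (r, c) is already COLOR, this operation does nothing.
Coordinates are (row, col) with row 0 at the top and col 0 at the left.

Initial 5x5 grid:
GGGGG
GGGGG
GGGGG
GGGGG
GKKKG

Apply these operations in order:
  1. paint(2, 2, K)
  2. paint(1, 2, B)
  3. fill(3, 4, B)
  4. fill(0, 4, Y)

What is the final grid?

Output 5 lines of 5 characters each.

After op 1 paint(2,2,K):
GGGGG
GGGGG
GGKGG
GGGGG
GKKKG
After op 2 paint(1,2,B):
GGGGG
GGBGG
GGKGG
GGGGG
GKKKG
After op 3 fill(3,4,B) [20 cells changed]:
BBBBB
BBBBB
BBKBB
BBBBB
BKKKB
After op 4 fill(0,4,Y) [21 cells changed]:
YYYYY
YYYYY
YYKYY
YYYYY
YKKKY

Answer: YYYYY
YYYYY
YYKYY
YYYYY
YKKKY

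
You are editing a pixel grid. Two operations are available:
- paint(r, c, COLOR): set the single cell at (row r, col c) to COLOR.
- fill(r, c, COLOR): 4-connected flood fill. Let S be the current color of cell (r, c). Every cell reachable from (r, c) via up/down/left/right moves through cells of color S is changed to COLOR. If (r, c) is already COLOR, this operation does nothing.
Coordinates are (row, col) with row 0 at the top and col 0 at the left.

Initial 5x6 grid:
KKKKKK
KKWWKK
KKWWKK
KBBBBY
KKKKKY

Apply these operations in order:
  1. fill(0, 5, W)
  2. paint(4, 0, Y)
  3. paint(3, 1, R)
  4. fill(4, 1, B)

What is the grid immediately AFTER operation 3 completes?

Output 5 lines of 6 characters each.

After op 1 fill(0,5,W) [20 cells changed]:
WWWWWW
WWWWWW
WWWWWW
WBBBBY
WWWWWY
After op 2 paint(4,0,Y):
WWWWWW
WWWWWW
WWWWWW
WBBBBY
YWWWWY
After op 3 paint(3,1,R):
WWWWWW
WWWWWW
WWWWWW
WRBBBY
YWWWWY

Answer: WWWWWW
WWWWWW
WWWWWW
WRBBBY
YWWWWY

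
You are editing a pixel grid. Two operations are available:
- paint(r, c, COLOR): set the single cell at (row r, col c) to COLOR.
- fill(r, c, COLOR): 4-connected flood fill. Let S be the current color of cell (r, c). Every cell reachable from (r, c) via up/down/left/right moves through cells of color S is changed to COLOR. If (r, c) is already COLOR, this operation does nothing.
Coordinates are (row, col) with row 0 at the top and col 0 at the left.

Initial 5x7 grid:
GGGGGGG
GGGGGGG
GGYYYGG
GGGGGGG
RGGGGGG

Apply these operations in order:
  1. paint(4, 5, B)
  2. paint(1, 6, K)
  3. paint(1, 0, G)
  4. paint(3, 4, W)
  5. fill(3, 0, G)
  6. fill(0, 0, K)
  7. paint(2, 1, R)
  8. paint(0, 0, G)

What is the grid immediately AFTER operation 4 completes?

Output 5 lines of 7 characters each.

After op 1 paint(4,5,B):
GGGGGGG
GGGGGGG
GGYYYGG
GGGGGGG
RGGGGBG
After op 2 paint(1,6,K):
GGGGGGG
GGGGGGK
GGYYYGG
GGGGGGG
RGGGGBG
After op 3 paint(1,0,G):
GGGGGGG
GGGGGGK
GGYYYGG
GGGGGGG
RGGGGBG
After op 4 paint(3,4,W):
GGGGGGG
GGGGGGK
GGYYYGG
GGGGWGG
RGGGGBG

Answer: GGGGGGG
GGGGGGK
GGYYYGG
GGGGWGG
RGGGGBG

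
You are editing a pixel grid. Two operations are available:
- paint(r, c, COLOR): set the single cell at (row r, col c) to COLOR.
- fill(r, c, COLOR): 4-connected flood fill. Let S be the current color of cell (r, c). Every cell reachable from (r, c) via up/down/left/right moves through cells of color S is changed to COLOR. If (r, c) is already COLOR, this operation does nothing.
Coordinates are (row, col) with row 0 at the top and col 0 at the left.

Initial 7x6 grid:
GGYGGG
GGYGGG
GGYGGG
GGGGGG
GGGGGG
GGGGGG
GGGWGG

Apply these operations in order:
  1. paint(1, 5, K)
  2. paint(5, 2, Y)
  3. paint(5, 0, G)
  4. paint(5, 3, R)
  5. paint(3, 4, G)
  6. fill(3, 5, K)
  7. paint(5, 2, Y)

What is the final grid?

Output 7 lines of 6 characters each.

Answer: KKYKKK
KKYKKK
KKYKKK
KKKKKK
KKKKKK
KKYRKK
KKKWKK

Derivation:
After op 1 paint(1,5,K):
GGYGGG
GGYGGK
GGYGGG
GGGGGG
GGGGGG
GGGGGG
GGGWGG
After op 2 paint(5,2,Y):
GGYGGG
GGYGGK
GGYGGG
GGGGGG
GGGGGG
GGYGGG
GGGWGG
After op 3 paint(5,0,G):
GGYGGG
GGYGGK
GGYGGG
GGGGGG
GGGGGG
GGYGGG
GGGWGG
After op 4 paint(5,3,R):
GGYGGG
GGYGGK
GGYGGG
GGGGGG
GGGGGG
GGYRGG
GGGWGG
After op 5 paint(3,4,G):
GGYGGG
GGYGGK
GGYGGG
GGGGGG
GGGGGG
GGYRGG
GGGWGG
After op 6 fill(3,5,K) [35 cells changed]:
KKYKKK
KKYKKK
KKYKKK
KKKKKK
KKKKKK
KKYRKK
KKKWKK
After op 7 paint(5,2,Y):
KKYKKK
KKYKKK
KKYKKK
KKKKKK
KKKKKK
KKYRKK
KKKWKK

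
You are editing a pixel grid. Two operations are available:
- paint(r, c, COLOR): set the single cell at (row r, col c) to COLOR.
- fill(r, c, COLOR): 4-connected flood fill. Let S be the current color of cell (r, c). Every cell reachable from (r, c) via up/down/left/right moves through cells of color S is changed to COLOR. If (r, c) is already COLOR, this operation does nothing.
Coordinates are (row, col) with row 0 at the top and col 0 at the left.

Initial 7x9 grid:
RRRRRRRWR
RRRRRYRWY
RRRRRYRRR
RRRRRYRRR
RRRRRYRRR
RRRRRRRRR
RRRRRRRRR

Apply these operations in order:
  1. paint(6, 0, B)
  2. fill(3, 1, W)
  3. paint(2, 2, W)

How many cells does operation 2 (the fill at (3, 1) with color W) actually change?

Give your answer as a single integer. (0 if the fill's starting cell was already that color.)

After op 1 paint(6,0,B):
RRRRRRRWR
RRRRRYRWY
RRRRRYRRR
RRRRRYRRR
RRRRRYRRR
RRRRRRRRR
BRRRRRRRR
After op 2 fill(3,1,W) [54 cells changed]:
WWWWWWWWR
WWWWWYWWY
WWWWWYWWW
WWWWWYWWW
WWWWWYWWW
WWWWWWWWW
BWWWWWWWW

Answer: 54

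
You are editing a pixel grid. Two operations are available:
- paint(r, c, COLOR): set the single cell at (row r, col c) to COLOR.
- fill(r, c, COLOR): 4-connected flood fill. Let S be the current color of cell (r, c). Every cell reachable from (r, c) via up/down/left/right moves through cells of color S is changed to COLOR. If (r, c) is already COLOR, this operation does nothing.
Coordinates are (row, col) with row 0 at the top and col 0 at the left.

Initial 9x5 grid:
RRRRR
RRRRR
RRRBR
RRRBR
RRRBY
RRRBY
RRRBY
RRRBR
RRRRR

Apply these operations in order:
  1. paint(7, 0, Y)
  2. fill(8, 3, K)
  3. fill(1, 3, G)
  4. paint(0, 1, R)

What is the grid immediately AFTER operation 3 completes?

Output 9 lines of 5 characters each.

Answer: GGGGG
GGGGG
GGGBG
GGGBG
GGGBY
GGGBY
GGGBY
YGGBG
GGGGG

Derivation:
After op 1 paint(7,0,Y):
RRRRR
RRRRR
RRRBR
RRRBR
RRRBY
RRRBY
RRRBY
YRRBR
RRRRR
After op 2 fill(8,3,K) [35 cells changed]:
KKKKK
KKKKK
KKKBK
KKKBK
KKKBY
KKKBY
KKKBY
YKKBK
KKKKK
After op 3 fill(1,3,G) [35 cells changed]:
GGGGG
GGGGG
GGGBG
GGGBG
GGGBY
GGGBY
GGGBY
YGGBG
GGGGG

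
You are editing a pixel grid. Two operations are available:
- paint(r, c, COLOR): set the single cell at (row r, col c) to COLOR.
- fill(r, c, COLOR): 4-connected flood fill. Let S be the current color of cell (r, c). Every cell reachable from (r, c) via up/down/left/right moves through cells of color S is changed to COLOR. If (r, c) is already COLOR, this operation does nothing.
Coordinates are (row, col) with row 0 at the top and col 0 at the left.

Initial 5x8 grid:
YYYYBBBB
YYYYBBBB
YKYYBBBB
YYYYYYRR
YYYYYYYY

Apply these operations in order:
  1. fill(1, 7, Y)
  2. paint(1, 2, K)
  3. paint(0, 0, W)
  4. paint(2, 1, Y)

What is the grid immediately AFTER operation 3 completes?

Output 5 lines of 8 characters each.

Answer: WYYYYYYY
YYKYYYYY
YKYYYYYY
YYYYYYRR
YYYYYYYY

Derivation:
After op 1 fill(1,7,Y) [12 cells changed]:
YYYYYYYY
YYYYYYYY
YKYYYYYY
YYYYYYRR
YYYYYYYY
After op 2 paint(1,2,K):
YYYYYYYY
YYKYYYYY
YKYYYYYY
YYYYYYRR
YYYYYYYY
After op 3 paint(0,0,W):
WYYYYYYY
YYKYYYYY
YKYYYYYY
YYYYYYRR
YYYYYYYY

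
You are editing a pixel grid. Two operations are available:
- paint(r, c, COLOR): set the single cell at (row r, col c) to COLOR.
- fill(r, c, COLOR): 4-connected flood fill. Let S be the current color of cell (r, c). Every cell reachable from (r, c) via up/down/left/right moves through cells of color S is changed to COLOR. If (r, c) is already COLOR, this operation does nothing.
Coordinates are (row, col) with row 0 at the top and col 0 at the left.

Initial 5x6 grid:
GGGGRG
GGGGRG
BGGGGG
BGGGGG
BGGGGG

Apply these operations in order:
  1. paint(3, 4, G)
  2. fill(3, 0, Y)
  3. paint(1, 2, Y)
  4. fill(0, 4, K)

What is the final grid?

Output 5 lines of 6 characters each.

After op 1 paint(3,4,G):
GGGGRG
GGGGRG
BGGGGG
BGGGGG
BGGGGG
After op 2 fill(3,0,Y) [3 cells changed]:
GGGGRG
GGGGRG
YGGGGG
YGGGGG
YGGGGG
After op 3 paint(1,2,Y):
GGGGRG
GGYGRG
YGGGGG
YGGGGG
YGGGGG
After op 4 fill(0,4,K) [2 cells changed]:
GGGGKG
GGYGKG
YGGGGG
YGGGGG
YGGGGG

Answer: GGGGKG
GGYGKG
YGGGGG
YGGGGG
YGGGGG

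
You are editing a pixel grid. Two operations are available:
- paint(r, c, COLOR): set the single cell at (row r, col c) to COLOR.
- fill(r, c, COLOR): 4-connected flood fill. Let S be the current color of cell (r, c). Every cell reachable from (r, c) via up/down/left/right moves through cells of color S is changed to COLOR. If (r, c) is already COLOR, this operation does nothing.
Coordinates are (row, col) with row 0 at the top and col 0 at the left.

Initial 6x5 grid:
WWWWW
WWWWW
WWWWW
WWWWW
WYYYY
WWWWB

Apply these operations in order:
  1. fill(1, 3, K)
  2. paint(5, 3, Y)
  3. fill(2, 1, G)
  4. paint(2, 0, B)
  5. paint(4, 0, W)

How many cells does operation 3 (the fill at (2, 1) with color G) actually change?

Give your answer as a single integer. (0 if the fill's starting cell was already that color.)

Answer: 24

Derivation:
After op 1 fill(1,3,K) [25 cells changed]:
KKKKK
KKKKK
KKKKK
KKKKK
KYYYY
KKKKB
After op 2 paint(5,3,Y):
KKKKK
KKKKK
KKKKK
KKKKK
KYYYY
KKKYB
After op 3 fill(2,1,G) [24 cells changed]:
GGGGG
GGGGG
GGGGG
GGGGG
GYYYY
GGGYB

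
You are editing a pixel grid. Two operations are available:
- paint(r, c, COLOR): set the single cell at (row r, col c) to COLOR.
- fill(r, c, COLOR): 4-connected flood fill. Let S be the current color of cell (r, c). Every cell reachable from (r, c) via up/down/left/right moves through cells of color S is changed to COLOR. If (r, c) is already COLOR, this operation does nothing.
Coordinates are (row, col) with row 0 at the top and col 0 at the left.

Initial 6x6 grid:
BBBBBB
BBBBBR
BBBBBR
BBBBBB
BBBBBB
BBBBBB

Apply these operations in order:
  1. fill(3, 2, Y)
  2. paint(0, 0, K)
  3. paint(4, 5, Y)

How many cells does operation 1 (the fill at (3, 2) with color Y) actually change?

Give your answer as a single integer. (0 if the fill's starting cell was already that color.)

Answer: 34

Derivation:
After op 1 fill(3,2,Y) [34 cells changed]:
YYYYYY
YYYYYR
YYYYYR
YYYYYY
YYYYYY
YYYYYY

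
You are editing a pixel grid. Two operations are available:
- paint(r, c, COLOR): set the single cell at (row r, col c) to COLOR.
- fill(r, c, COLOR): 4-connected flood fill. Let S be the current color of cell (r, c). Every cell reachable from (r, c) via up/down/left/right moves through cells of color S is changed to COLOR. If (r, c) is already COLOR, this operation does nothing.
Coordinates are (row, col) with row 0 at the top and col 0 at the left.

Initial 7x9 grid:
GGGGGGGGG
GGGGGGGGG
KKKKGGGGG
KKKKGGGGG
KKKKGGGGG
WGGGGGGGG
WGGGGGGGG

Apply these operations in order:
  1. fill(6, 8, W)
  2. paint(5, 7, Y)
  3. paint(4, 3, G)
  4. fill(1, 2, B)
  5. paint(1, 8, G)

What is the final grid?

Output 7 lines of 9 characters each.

Answer: BBBBBBBBB
BBBBBBBBG
KKKKBBBBB
KKKKBBBBB
KKKGBBBBB
BBBBBBBYB
BBBBBBBBB

Derivation:
After op 1 fill(6,8,W) [49 cells changed]:
WWWWWWWWW
WWWWWWWWW
KKKKWWWWW
KKKKWWWWW
KKKKWWWWW
WWWWWWWWW
WWWWWWWWW
After op 2 paint(5,7,Y):
WWWWWWWWW
WWWWWWWWW
KKKKWWWWW
KKKKWWWWW
KKKKWWWWW
WWWWWWWYW
WWWWWWWWW
After op 3 paint(4,3,G):
WWWWWWWWW
WWWWWWWWW
KKKKWWWWW
KKKKWWWWW
KKKGWWWWW
WWWWWWWYW
WWWWWWWWW
After op 4 fill(1,2,B) [50 cells changed]:
BBBBBBBBB
BBBBBBBBB
KKKKBBBBB
KKKKBBBBB
KKKGBBBBB
BBBBBBBYB
BBBBBBBBB
After op 5 paint(1,8,G):
BBBBBBBBB
BBBBBBBBG
KKKKBBBBB
KKKKBBBBB
KKKGBBBBB
BBBBBBBYB
BBBBBBBBB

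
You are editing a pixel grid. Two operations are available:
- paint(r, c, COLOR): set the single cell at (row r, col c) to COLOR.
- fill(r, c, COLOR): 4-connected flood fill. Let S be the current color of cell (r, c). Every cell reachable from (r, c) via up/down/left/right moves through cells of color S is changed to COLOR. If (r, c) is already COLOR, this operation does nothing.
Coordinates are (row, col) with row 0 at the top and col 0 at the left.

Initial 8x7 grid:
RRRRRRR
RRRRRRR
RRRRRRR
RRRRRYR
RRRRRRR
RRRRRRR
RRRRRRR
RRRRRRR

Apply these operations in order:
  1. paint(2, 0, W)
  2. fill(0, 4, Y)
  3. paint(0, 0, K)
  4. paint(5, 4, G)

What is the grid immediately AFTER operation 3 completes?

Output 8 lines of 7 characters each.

Answer: KYYYYYY
YYYYYYY
WYYYYYY
YYYYYYY
YYYYYYY
YYYYYYY
YYYYYYY
YYYYYYY

Derivation:
After op 1 paint(2,0,W):
RRRRRRR
RRRRRRR
WRRRRRR
RRRRRYR
RRRRRRR
RRRRRRR
RRRRRRR
RRRRRRR
After op 2 fill(0,4,Y) [54 cells changed]:
YYYYYYY
YYYYYYY
WYYYYYY
YYYYYYY
YYYYYYY
YYYYYYY
YYYYYYY
YYYYYYY
After op 3 paint(0,0,K):
KYYYYYY
YYYYYYY
WYYYYYY
YYYYYYY
YYYYYYY
YYYYYYY
YYYYYYY
YYYYYYY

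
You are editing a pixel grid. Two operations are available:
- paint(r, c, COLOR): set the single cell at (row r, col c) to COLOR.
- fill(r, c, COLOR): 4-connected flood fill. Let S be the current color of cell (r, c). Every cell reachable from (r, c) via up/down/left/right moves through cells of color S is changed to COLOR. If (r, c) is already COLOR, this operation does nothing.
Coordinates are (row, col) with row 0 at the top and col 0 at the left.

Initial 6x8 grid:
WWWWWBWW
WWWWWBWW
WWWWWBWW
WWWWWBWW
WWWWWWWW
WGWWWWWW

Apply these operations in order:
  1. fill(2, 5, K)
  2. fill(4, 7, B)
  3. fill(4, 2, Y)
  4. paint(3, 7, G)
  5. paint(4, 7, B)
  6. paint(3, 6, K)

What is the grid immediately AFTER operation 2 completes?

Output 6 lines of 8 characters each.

After op 1 fill(2,5,K) [4 cells changed]:
WWWWWKWW
WWWWWKWW
WWWWWKWW
WWWWWKWW
WWWWWWWW
WGWWWWWW
After op 2 fill(4,7,B) [43 cells changed]:
BBBBBKBB
BBBBBKBB
BBBBBKBB
BBBBBKBB
BBBBBBBB
BGBBBBBB

Answer: BBBBBKBB
BBBBBKBB
BBBBBKBB
BBBBBKBB
BBBBBBBB
BGBBBBBB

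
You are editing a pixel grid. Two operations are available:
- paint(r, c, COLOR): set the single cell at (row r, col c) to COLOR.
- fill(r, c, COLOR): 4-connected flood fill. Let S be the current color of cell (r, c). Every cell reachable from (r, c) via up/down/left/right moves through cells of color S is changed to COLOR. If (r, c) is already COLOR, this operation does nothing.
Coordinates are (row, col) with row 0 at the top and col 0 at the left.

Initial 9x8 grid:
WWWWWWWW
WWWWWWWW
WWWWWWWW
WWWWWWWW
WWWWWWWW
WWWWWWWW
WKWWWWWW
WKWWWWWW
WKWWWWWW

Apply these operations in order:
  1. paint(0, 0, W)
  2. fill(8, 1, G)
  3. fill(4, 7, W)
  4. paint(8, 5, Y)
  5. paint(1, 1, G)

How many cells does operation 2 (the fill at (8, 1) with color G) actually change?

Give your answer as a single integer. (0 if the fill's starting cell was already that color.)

Answer: 3

Derivation:
After op 1 paint(0,0,W):
WWWWWWWW
WWWWWWWW
WWWWWWWW
WWWWWWWW
WWWWWWWW
WWWWWWWW
WKWWWWWW
WKWWWWWW
WKWWWWWW
After op 2 fill(8,1,G) [3 cells changed]:
WWWWWWWW
WWWWWWWW
WWWWWWWW
WWWWWWWW
WWWWWWWW
WWWWWWWW
WGWWWWWW
WGWWWWWW
WGWWWWWW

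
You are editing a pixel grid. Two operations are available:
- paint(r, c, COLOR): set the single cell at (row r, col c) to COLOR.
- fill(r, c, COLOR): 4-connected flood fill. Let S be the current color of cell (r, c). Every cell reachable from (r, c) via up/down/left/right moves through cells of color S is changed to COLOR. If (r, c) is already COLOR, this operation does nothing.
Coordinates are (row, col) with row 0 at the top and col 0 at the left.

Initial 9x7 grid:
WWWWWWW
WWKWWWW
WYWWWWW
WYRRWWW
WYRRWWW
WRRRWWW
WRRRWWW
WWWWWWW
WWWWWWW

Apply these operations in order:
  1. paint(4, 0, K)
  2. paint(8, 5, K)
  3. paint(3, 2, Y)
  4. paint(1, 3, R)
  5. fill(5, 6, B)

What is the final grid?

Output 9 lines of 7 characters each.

Answer: BBBBBBB
BBKRBBB
BYBBBBB
BYYRBBB
KYRRBBB
BRRRBBB
BRRRBBB
BBBBBBB
BBBBBKB

Derivation:
After op 1 paint(4,0,K):
WWWWWWW
WWKWWWW
WYWWWWW
WYRRWWW
KYRRWWW
WRRRWWW
WRRRWWW
WWWWWWW
WWWWWWW
After op 2 paint(8,5,K):
WWWWWWW
WWKWWWW
WYWWWWW
WYRRWWW
KYRRWWW
WRRRWWW
WRRRWWW
WWWWWWW
WWWWWKW
After op 3 paint(3,2,Y):
WWWWWWW
WWKWWWW
WYWWWWW
WYYRWWW
KYRRWWW
WRRRWWW
WRRRWWW
WWWWWWW
WWWWWKW
After op 4 paint(1,3,R):
WWWWWWW
WWKRWWW
WYWWWWW
WYYRWWW
KYRRWWW
WRRRWWW
WRRRWWW
WWWWWWW
WWWWWKW
After op 5 fill(5,6,B) [46 cells changed]:
BBBBBBB
BBKRBBB
BYBBBBB
BYYRBBB
KYRRBBB
BRRRBBB
BRRRBBB
BBBBBBB
BBBBBKB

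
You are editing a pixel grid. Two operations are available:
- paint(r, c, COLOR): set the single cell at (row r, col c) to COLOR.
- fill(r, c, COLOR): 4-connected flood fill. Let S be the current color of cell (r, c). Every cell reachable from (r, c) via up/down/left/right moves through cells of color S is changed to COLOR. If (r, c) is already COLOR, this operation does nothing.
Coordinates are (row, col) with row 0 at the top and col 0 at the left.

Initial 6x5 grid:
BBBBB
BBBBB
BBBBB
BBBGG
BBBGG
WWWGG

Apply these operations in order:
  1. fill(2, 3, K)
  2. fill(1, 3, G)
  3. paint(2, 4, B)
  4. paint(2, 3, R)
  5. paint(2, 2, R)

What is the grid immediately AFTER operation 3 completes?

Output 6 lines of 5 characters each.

After op 1 fill(2,3,K) [21 cells changed]:
KKKKK
KKKKK
KKKKK
KKKGG
KKKGG
WWWGG
After op 2 fill(1,3,G) [21 cells changed]:
GGGGG
GGGGG
GGGGG
GGGGG
GGGGG
WWWGG
After op 3 paint(2,4,B):
GGGGG
GGGGG
GGGGB
GGGGG
GGGGG
WWWGG

Answer: GGGGG
GGGGG
GGGGB
GGGGG
GGGGG
WWWGG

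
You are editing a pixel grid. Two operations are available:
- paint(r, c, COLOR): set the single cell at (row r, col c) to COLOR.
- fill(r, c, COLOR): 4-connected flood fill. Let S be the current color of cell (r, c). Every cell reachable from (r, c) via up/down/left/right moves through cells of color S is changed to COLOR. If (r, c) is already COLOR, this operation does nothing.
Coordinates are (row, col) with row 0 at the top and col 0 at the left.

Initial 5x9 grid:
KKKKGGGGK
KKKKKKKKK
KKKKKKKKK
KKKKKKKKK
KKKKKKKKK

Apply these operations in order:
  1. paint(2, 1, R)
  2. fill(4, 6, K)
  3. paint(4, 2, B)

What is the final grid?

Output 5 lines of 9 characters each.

Answer: KKKKGGGGK
KKKKKKKKK
KRKKKKKKK
KKKKKKKKK
KKBKKKKKK

Derivation:
After op 1 paint(2,1,R):
KKKKGGGGK
KKKKKKKKK
KRKKKKKKK
KKKKKKKKK
KKKKKKKKK
After op 2 fill(4,6,K) [0 cells changed]:
KKKKGGGGK
KKKKKKKKK
KRKKKKKKK
KKKKKKKKK
KKKKKKKKK
After op 3 paint(4,2,B):
KKKKGGGGK
KKKKKKKKK
KRKKKKKKK
KKKKKKKKK
KKBKKKKKK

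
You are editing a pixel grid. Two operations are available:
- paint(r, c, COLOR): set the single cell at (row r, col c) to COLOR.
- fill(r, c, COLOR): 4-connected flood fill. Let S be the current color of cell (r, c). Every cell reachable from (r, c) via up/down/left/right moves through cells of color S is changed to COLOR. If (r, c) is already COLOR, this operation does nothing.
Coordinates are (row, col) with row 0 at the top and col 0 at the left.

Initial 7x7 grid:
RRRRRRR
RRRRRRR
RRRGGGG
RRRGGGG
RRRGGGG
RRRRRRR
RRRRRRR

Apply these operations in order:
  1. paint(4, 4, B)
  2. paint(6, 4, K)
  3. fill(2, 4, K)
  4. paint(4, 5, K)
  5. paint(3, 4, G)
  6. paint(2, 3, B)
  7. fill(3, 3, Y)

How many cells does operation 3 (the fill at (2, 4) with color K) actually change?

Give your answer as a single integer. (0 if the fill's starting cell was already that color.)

Answer: 11

Derivation:
After op 1 paint(4,4,B):
RRRRRRR
RRRRRRR
RRRGGGG
RRRGGGG
RRRGBGG
RRRRRRR
RRRRRRR
After op 2 paint(6,4,K):
RRRRRRR
RRRRRRR
RRRGGGG
RRRGGGG
RRRGBGG
RRRRRRR
RRRRKRR
After op 3 fill(2,4,K) [11 cells changed]:
RRRRRRR
RRRRRRR
RRRKKKK
RRRKKKK
RRRKBKK
RRRRRRR
RRRRKRR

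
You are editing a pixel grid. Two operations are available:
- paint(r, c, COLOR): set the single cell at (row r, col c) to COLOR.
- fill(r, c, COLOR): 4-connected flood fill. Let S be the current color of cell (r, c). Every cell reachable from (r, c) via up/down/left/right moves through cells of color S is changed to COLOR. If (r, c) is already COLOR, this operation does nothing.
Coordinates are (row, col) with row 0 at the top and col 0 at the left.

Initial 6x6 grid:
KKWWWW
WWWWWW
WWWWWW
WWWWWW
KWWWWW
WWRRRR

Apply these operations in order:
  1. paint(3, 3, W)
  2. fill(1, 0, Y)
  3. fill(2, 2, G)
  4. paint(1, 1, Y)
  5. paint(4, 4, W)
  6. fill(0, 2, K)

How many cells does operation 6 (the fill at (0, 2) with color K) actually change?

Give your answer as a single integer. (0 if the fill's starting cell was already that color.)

Answer: 27

Derivation:
After op 1 paint(3,3,W):
KKWWWW
WWWWWW
WWWWWW
WWWWWW
KWWWWW
WWRRRR
After op 2 fill(1,0,Y) [29 cells changed]:
KKYYYY
YYYYYY
YYYYYY
YYYYYY
KYYYYY
YYRRRR
After op 3 fill(2,2,G) [29 cells changed]:
KKGGGG
GGGGGG
GGGGGG
GGGGGG
KGGGGG
GGRRRR
After op 4 paint(1,1,Y):
KKGGGG
GYGGGG
GGGGGG
GGGGGG
KGGGGG
GGRRRR
After op 5 paint(4,4,W):
KKGGGG
GYGGGG
GGGGGG
GGGGGG
KGGGWG
GGRRRR
After op 6 fill(0,2,K) [27 cells changed]:
KKKKKK
KYKKKK
KKKKKK
KKKKKK
KKKKWK
KKRRRR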